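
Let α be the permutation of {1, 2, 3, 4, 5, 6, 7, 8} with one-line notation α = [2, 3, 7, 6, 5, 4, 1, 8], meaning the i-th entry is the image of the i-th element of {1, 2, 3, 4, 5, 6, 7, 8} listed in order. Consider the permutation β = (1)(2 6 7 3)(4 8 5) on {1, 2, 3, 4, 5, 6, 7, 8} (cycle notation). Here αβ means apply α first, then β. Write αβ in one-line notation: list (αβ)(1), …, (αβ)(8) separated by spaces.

6 2 3 7 4 8 1 5

For each element, apply α then β: 1 → 2 → 6; 2 → 3 → 2; 3 → 7 → 3; 4 → 6 → 7; 5 → 5 → 4; 6 → 4 → 8; 7 → 1 → 1; 8 → 8 → 5.
So αβ in one-line form is 6 2 3 7 4 8 1 5.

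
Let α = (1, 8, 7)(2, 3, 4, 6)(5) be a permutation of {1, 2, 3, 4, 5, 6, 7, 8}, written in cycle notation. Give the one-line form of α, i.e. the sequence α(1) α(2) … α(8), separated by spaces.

Each element maps to the next entry in its cycle (wrapping to the front): 1↦8, 2↦3, 3↦4, 4↦6, 5↦5, 6↦2, 7↦1, 8↦7.
So the one-line form is 8 3 4 6 5 2 1 7.

8 3 4 6 5 2 1 7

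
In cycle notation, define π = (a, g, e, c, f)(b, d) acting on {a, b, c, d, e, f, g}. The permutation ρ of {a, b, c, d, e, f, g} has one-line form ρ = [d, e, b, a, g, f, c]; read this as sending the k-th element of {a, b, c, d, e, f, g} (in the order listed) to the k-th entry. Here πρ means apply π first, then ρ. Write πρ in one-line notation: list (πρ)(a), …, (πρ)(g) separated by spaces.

(πρ)(x) = ρ(π(x)). Computing each image: ρ(π(a)) = ρ(g) = c, ρ(π(b)) = ρ(d) = a, ρ(π(c)) = ρ(f) = f, ρ(π(d)) = ρ(b) = e, ρ(π(e)) = ρ(c) = b, ρ(π(f)) = ρ(a) = d, ρ(π(g)) = ρ(e) = g.
Hence πρ = [c a f e b d g].

c a f e b d g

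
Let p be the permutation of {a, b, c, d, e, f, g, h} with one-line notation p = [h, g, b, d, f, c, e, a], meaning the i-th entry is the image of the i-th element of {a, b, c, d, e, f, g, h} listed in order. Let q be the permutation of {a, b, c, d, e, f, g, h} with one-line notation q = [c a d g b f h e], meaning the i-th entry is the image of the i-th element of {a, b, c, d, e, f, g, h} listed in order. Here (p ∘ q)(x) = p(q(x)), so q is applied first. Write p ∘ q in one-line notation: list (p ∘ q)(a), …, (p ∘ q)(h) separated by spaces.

b h d e g c a f

For each element, apply q then p: a → c → b; b → a → h; c → d → d; d → g → e; e → b → g; f → f → c; g → h → a; h → e → f.
Collecting the images, p ∘ q = [b h d e g c a f].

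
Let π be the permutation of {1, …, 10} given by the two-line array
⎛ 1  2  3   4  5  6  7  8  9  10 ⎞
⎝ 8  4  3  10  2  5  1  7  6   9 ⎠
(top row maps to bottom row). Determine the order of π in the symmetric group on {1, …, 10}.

The disjoint-cycle form of π has cycle lengths 6, 3, 1.
The order is lcm(6, 3) = 6.

6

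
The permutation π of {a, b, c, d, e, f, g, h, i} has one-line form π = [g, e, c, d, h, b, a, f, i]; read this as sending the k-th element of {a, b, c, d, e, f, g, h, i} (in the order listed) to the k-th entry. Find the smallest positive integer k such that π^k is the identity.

The disjoint-cycle form of π has cycle lengths 4, 2, 1, 1, 1.
Since disjoint cycles commute, ord(π) = lcm(4, 2) = 4.

4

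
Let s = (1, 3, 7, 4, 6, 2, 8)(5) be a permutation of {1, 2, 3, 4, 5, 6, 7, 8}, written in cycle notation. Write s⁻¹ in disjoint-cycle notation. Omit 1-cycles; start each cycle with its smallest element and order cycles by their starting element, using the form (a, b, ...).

(1, 8, 2, 6, 4, 7, 3)

Inverting a permutation written in cycle notation just reverses the order within every cycle.
Reversing each cycle of s and rotating so the smallest element leads gives (1, 8, 2, 6, 4, 7, 3).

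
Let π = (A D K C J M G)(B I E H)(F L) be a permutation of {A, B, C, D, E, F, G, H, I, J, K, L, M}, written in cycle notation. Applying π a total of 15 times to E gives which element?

E lies in the 4-cycle (B I E H).
Powers repeat with period 4 on this cycle, and 15 mod 4 = 3, so π^15(E) = π^3(E).
Advancing 3 steps from E: E → H → B → I.

I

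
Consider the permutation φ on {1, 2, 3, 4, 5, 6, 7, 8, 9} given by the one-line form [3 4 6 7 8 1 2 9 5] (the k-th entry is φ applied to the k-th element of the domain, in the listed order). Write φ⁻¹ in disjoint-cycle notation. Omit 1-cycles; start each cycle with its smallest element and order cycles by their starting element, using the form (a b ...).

The cycle decomposition of φ is (1 3 6)(2 4 7)(5 8 9).
Reversing each cycle (and rotating so the smallest element leads) gives φ⁻¹ = (1 6 3)(2 7 4)(5 9 8).

(1 6 3)(2 7 4)(5 9 8)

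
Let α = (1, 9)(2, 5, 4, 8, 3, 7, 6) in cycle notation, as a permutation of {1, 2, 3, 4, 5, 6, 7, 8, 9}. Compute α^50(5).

5 lies in the 7-cycle (2, 5, 4, 8, 3, 7, 6).
Powers repeat with period 7 on this cycle, and 50 mod 7 = 1, so α^50(5) = α^1(5).
Stepping 1 place around the cycle: 5 → 4.

4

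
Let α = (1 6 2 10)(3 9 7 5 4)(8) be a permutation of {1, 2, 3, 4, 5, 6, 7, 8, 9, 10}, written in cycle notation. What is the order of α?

20

The cycle type of α is (5, 4, 1).
Since disjoint cycles commute, ord(α) = lcm(5, 4) = 20.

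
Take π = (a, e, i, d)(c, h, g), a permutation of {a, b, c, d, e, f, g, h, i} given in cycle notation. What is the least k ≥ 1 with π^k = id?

The disjoint cycles have lengths 4, 3, 1, 1.
Since disjoint cycles commute, ord(π) = lcm(4, 3) = 12.

12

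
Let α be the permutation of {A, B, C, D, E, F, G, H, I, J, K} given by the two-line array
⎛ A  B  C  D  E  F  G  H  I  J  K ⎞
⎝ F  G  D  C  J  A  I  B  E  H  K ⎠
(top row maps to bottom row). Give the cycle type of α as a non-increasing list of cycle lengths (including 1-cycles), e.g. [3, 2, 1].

The disjoint cycles are (A F)(B G I E J H)(C D)(K), with lengths 6, 2, 2, 1 in non-increasing order.

[6, 2, 2, 1]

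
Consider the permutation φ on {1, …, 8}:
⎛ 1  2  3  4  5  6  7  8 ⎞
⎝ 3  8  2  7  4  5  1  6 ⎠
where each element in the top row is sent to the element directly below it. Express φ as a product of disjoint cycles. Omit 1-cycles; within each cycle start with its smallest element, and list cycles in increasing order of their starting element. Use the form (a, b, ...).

(1, 3, 2, 8, 6, 5, 4, 7)

From 1: 1 → 3 → 2 → 8 → 6 → 5 → 4 → 7 → 1, closing the cycle (1, 3, 2, 8, 6, 5, 4, 7).
Repeating from the next unused element and collecting all non-trivial cycles gives (1, 3, 2, 8, 6, 5, 4, 7).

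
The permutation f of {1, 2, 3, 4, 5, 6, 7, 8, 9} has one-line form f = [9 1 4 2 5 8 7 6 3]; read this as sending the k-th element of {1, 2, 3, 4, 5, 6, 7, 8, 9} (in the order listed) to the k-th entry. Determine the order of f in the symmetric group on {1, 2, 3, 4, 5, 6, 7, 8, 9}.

Writing f as disjoint cycles, the cycle lengths are 5, 2, 1, 1.
The order is lcm(5, 2) = 10.

10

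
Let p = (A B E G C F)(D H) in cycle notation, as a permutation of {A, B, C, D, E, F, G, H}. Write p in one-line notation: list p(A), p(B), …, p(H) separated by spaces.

Each element maps to the next entry in its cycle (wrapping to the front): A↦B, B↦E, C↦F, D↦H, E↦G, F↦A, G↦C, H↦D.
So the one-line form is B E F H G A C D.

B E F H G A C D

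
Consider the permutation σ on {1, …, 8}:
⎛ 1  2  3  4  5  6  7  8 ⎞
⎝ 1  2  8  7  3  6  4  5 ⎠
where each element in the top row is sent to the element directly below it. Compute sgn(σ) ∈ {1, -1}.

-1

In disjoint-cycle form the cycle lengths are 3, 2, 1, 1, 1.
A cycle of length ℓ contributes ℓ−1 transpositions, so σ is a product of 2 + 1 = 3 transpositions — odd.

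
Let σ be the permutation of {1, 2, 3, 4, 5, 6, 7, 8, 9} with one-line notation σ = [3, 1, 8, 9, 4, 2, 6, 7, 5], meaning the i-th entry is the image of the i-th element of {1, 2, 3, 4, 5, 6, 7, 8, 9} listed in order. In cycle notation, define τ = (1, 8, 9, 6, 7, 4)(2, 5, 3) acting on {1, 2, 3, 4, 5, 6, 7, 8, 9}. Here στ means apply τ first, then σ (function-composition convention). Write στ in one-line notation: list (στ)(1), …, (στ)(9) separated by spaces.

For each element, apply τ then σ: 1 → 8 → 7; 2 → 5 → 4; 3 → 2 → 1; 4 → 1 → 3; 5 → 3 → 8; 6 → 7 → 6; 7 → 4 → 9; 8 → 9 → 5; 9 → 6 → 2.
Collecting the images, στ = [7 4 1 3 8 6 9 5 2].

7 4 1 3 8 6 9 5 2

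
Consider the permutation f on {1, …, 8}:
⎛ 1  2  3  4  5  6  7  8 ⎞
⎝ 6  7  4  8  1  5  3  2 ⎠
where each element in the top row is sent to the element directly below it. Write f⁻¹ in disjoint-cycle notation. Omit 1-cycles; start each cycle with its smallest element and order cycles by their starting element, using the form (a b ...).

(1 5 6)(2 8 4 3 7)

First write f in disjoint cycles: (1 6 5)(2 7 3 4 8).
Reversing each cycle (and rotating so the smallest element leads) gives f⁻¹ = (1 5 6)(2 8 4 3 7).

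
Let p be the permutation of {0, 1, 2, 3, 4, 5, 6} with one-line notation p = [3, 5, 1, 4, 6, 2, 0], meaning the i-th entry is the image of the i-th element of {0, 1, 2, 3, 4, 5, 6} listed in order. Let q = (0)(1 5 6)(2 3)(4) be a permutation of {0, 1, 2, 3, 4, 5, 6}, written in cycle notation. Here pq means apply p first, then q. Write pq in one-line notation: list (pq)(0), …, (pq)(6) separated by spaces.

2 6 5 4 1 3 0

(pq)(x) = q(p(x)). Computing each image: q(p(0)) = q(3) = 2, q(p(1)) = q(5) = 6, q(p(2)) = q(1) = 5, q(p(3)) = q(4) = 4, q(p(4)) = q(6) = 1, q(p(5)) = q(2) = 3, q(p(6)) = q(0) = 0.
Hence pq = [2 6 5 4 1 3 0].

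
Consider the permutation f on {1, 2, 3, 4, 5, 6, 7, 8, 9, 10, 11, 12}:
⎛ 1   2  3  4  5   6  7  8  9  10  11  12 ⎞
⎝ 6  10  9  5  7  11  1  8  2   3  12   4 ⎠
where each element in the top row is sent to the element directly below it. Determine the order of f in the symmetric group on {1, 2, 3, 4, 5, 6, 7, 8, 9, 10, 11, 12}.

28

Decomposing into disjoint cycles gives cycle lengths 7, 4, 1.
The order of f is the least common multiple of its cycle lengths: lcm(7, 4) = 28.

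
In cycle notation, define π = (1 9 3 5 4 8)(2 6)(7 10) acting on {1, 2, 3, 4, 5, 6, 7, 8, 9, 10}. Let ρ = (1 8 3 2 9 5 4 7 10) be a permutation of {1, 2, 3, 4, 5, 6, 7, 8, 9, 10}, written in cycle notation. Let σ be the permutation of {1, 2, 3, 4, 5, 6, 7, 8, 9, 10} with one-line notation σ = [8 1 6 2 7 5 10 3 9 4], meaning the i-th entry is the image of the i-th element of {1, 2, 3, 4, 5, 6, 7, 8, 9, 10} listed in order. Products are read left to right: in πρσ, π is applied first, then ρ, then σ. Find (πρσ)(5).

10

Chase 5: π(5) = 4; ρ(4) = 7; σ(7) = 10. Hence (πρσ)(5) = 10.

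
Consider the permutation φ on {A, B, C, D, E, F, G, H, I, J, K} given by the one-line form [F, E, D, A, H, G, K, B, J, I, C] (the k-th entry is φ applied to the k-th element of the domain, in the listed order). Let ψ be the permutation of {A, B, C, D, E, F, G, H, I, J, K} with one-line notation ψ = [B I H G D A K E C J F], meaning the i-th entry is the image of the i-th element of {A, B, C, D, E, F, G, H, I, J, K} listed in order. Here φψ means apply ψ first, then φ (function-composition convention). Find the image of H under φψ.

(φψ)(H) = φ(ψ(H)). ψ(H) = E, then φ(E) = H. So (φψ)(H) = H.

H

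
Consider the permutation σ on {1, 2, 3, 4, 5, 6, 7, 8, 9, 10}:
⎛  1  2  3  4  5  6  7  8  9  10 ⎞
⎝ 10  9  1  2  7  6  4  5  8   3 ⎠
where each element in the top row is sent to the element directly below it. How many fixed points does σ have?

The fixed points (elements with σ(x) = x) are {6}, so there is 1.

1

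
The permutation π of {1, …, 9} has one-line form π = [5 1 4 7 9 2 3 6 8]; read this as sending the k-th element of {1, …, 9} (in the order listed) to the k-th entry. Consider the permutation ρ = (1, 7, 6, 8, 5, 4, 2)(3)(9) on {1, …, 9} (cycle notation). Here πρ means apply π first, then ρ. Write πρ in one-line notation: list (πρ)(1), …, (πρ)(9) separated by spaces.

(πρ)(x) = ρ(π(x)). Computing each image: ρ(π(1)) = ρ(5) = 4, ρ(π(2)) = ρ(1) = 7, ρ(π(3)) = ρ(4) = 2, ρ(π(4)) = ρ(7) = 6, ρ(π(5)) = ρ(9) = 9, ρ(π(6)) = ρ(2) = 1, ρ(π(7)) = ρ(3) = 3, ρ(π(8)) = ρ(6) = 8, ρ(π(9)) = ρ(8) = 5.
Hence πρ = [4 7 2 6 9 1 3 8 5].

4 7 2 6 9 1 3 8 5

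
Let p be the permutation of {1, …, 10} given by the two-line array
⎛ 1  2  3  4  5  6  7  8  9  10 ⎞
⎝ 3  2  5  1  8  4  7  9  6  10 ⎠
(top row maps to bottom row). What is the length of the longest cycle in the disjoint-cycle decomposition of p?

7

Decomposing into disjoint cycles gives (1, 3, 5, 8, 9, 6, 4); the longest has length 7.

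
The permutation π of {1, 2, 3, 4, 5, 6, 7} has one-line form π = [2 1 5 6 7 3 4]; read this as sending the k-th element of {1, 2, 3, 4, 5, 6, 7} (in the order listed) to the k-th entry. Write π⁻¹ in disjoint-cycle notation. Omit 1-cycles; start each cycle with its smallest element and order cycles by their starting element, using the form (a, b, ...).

The cycle decomposition of π is (1, 2)(3, 5, 7, 4, 6).
The inverse reverses every cycle; in canonical form, π⁻¹ = (1, 2)(3, 6, 4, 7, 5).

(1, 2)(3, 6, 4, 7, 5)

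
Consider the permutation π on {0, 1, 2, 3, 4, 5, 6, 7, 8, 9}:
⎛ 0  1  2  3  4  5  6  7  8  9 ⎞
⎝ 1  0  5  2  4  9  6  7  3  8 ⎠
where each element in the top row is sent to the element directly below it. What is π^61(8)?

3

Tracing 8 → 3 → … returns to 8 after 5 steps, so 8 lies in a 5-cycle (2, 5, 9, 8, 3).
Since the cycle has length 5, π^61 acts on it the same as π^1 (61 mod 5 = 1).
Stepping 1 place around the cycle: 8 → 3.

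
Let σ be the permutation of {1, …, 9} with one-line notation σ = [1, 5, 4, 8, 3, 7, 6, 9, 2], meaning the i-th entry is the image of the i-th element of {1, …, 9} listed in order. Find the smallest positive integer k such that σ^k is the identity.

6

Writing σ as disjoint cycles, the cycle lengths are 6, 2, 1.
The order is lcm(6, 2) = 6.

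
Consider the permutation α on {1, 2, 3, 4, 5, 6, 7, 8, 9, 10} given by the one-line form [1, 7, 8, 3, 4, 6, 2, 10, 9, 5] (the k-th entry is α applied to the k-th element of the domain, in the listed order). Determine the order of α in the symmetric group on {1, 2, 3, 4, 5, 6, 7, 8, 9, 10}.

Decomposing into disjoint cycles gives cycle lengths 5, 2, 1, 1, 1.
The order is lcm(5, 2) = 10.

10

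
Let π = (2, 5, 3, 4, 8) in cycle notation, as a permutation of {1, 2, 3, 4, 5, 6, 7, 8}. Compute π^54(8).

8 lies in the 5-cycle (2, 5, 3, 4, 8).
Powers repeat with period 5 on this cycle, and 54 mod 5 = 4, so π^54(8) = π^4(8).
Advancing 4 steps from 8: 8 → 2 → 5 → 3 → 4.

4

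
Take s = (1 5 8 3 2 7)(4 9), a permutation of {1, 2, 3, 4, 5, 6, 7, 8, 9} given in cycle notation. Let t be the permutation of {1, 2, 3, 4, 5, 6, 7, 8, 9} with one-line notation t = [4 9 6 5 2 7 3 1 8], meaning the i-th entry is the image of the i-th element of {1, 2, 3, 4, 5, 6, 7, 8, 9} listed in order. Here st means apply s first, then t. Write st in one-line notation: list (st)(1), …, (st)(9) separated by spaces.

2 3 9 8 1 7 4 6 5

(st)(x) = t(s(x)). Computing each image: t(s(1)) = t(5) = 2, t(s(2)) = t(7) = 3, t(s(3)) = t(2) = 9, t(s(4)) = t(9) = 8, t(s(5)) = t(8) = 1, t(s(6)) = t(6) = 7, t(s(7)) = t(1) = 4, t(s(8)) = t(3) = 6, t(s(9)) = t(4) = 5.
Hence st = [2 3 9 8 1 7 4 6 5].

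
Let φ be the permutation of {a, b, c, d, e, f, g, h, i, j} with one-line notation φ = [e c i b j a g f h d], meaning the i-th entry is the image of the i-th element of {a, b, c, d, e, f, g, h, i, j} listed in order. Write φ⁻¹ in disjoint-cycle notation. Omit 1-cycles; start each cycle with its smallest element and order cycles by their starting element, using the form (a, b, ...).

(a, f, h, i, c, b, d, j, e)

The cycle decomposition of φ is (a, e, j, d, b, c, i, h, f).
Reversing each cycle (and rotating so the smallest element leads) gives φ⁻¹ = (a, f, h, i, c, b, d, j, e).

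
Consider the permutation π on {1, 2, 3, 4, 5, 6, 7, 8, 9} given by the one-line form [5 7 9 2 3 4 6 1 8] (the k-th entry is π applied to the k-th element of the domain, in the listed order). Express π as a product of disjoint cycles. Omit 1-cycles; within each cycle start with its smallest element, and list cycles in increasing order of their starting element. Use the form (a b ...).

Iterating π from 1 gives 1 → 5 → 3 → 9 → 8 → 1; that is the 5-cycle (1 5 3 9 8).
Repeating from the next unused element and collecting all non-trivial cycles gives (1 5 3 9 8)(2 7 6 4).

(1 5 3 9 8)(2 7 6 4)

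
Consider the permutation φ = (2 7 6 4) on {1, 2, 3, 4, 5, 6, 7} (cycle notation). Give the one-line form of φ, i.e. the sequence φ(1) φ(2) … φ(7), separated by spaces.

Image by image: 1→1, 2→7, 3→3, 4→2, 5→5, 6→4, 7→6.
So the one-line form is 1 7 3 2 5 4 6.

1 7 3 2 5 4 6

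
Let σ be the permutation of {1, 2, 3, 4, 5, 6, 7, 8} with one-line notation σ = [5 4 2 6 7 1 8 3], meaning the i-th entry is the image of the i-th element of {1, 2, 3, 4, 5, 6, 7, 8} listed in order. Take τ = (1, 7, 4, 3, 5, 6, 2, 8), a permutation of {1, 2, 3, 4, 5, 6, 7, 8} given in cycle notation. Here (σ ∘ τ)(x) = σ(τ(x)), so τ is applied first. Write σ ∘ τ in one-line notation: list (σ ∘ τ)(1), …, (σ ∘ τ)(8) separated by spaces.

8 3 7 2 1 4 6 5

Chase each element through τ then σ: 1 → 7 → 8; 2 → 8 → 3; 3 → 5 → 7; 4 → 3 → 2; 5 → 6 → 1; 6 → 2 → 4; 7 → 4 → 6; 8 → 1 → 5.
Collecting the images, σ ∘ τ = [8 3 7 2 1 4 6 5].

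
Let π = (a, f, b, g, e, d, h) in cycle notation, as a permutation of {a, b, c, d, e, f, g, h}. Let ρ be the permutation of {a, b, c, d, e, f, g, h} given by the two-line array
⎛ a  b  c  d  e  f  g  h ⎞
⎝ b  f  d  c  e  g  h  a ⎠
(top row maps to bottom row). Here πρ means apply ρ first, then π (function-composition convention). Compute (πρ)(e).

(πρ)(e) = π(ρ(e)). ρ(e) = e, then π(e) = d. So (πρ)(e) = d.

d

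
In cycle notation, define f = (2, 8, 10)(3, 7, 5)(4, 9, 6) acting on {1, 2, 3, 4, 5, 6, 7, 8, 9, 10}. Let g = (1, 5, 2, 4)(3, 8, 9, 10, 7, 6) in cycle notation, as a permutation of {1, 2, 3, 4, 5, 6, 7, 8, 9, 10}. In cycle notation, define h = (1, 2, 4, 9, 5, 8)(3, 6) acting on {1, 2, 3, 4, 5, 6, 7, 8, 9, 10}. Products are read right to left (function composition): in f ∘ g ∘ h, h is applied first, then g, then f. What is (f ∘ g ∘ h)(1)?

Chase 1: h(1) = 2; g(2) = 4; f(4) = 9. Hence (f ∘ g ∘ h)(1) = 9.

9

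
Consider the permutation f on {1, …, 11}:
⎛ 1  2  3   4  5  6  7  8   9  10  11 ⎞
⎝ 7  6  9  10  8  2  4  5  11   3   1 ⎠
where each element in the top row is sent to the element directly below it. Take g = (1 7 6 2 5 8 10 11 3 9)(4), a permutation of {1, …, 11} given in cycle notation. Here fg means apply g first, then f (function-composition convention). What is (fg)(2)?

8

First apply g: g(2) = 5, then f(5) = 8. Thus (fg)(2) = 8.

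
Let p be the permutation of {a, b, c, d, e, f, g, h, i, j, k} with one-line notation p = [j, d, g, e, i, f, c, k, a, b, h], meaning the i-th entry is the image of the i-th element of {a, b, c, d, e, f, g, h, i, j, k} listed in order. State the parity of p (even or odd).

odd

In disjoint-cycle form the cycle lengths are 6, 2, 2, 1.
A cycle of length ℓ contributes ℓ−1 transpositions, so p is a product of 5 + 1 + 1 = 7 transpositions — odd.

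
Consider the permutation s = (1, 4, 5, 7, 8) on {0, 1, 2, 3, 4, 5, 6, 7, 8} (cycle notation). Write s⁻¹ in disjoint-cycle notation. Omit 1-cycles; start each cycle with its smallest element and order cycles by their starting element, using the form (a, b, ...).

The inverse reverses each cycle.
Reversing each cycle of s and rotating so the smallest element leads gives (1, 8, 7, 5, 4).

(1, 8, 7, 5, 4)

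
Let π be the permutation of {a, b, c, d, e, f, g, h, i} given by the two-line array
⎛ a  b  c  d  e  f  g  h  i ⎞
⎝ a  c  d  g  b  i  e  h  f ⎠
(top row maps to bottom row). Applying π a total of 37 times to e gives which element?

c

Tracing e → b → … returns to e after 5 steps, so e lies in a 5-cycle (b, c, d, g, e).
On a 5-cycle, π^5 is the identity, so π^37 = π^2 there (37 ≡ 2 mod 5).
Advancing 2 steps from e: e → b → c.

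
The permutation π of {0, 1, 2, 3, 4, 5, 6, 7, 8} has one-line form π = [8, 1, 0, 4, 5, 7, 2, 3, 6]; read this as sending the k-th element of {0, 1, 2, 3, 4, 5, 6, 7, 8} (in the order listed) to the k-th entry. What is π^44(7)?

7

Tracing 7 → 3 → … returns to 7 after 4 steps, so 7 lies in a 4-cycle (3 4 5 7).
Powers repeat with period 4 on this cycle, and 44 mod 4 = 0, so π^44(7) = π^0(7).
So π^44(7) = 7.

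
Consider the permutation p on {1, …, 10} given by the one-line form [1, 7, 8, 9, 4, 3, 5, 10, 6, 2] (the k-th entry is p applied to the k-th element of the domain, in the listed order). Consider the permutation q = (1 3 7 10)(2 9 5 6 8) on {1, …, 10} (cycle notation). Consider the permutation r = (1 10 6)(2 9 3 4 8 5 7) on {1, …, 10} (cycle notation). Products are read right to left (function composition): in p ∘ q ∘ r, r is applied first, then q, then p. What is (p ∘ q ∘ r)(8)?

(p ∘ q ∘ r)(8) = p(q(r(8))). r(8) = 5, then q(5) = 6, then p(6) = 3, so the result is 3.

3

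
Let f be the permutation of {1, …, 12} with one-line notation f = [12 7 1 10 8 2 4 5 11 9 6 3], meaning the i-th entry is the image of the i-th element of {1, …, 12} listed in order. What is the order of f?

42

Writing f as disjoint cycles, the cycle lengths are 7, 3, 2.
Since disjoint cycles commute, ord(f) = lcm(7, 3, 2) = 42.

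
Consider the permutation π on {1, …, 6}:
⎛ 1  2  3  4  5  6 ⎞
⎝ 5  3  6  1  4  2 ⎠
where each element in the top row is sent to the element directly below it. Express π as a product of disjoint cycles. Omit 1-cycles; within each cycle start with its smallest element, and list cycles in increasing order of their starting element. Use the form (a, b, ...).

Iterating π from 1 gives 1 → 5 → 4 → 1; that is the 3-cycle (1, 5, 4).
Repeating from the next unused element and collecting all non-trivial cycles gives (1, 5, 4)(2, 3, 6).

(1, 5, 4)(2, 3, 6)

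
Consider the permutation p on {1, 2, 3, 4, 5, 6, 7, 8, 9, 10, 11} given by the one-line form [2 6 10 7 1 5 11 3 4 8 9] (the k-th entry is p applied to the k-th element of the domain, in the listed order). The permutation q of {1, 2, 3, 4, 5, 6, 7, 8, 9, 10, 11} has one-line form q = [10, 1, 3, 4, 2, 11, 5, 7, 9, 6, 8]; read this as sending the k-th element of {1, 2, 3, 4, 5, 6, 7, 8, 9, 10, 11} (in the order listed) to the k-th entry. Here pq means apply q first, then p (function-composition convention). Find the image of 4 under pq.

7

First apply q: q(4) = 4, then p(4) = 7. Thus (pq)(4) = 7.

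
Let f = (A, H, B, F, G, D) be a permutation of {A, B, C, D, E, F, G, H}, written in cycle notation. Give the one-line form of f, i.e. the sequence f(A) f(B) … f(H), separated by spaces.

H F C A E G D B

Image by image: A↦H, B↦F, C↦C, D↦A, E↦E, F↦G, G↦D, H↦B.
So the one-line form is H F C A E G D B.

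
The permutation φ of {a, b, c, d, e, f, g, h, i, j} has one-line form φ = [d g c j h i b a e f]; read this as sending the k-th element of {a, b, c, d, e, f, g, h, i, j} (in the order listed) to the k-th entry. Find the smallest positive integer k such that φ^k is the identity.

14

Decomposing into disjoint cycles gives cycle lengths 7, 2, 1.
The order is lcm(7, 2) = 14.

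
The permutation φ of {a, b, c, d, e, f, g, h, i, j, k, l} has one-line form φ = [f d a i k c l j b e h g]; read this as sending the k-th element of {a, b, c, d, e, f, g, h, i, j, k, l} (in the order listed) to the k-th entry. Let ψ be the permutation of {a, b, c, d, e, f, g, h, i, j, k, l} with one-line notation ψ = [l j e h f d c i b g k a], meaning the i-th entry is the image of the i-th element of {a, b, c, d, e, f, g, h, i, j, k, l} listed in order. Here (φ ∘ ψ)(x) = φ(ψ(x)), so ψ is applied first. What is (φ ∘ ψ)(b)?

First apply ψ: ψ(b) = j, then φ(j) = e. Thus (φ ∘ ψ)(b) = e.

e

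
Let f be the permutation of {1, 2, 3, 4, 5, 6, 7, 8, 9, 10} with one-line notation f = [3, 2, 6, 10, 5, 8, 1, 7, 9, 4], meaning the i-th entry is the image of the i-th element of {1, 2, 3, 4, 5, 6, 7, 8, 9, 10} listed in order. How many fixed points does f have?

The fixed points (elements with f(x) = x) are {2, 5, 9}, so there are 3.

3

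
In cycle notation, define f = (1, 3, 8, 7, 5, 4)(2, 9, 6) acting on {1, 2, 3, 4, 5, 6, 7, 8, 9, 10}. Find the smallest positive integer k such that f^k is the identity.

6

The disjoint cycles have lengths 6, 3, 1.
The order of f is the least common multiple of its cycle lengths: lcm(6, 3) = 6.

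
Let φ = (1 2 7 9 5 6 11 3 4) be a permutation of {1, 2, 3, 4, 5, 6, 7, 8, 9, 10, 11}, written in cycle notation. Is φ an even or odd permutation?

even

The cycle lengths are 9, 1, 1.
A cycle of length ℓ contributes ℓ−1 transpositions, so φ is a product of 8 transpositions — even.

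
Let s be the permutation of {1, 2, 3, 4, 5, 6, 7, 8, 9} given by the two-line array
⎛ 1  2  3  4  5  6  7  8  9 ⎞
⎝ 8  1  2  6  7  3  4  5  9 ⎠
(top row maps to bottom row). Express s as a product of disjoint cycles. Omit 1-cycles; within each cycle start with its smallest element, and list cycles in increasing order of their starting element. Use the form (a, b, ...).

From 1: 1 → 8 → 5 → 7 → 4 → 6 → 3 → 2 → 1, closing the cycle (1, 8, 5, 7, 4, 6, 3, 2).
Continuing from each remaining unvisited element yields (1, 8, 5, 7, 4, 6, 3, 2).

(1, 8, 5, 7, 4, 6, 3, 2)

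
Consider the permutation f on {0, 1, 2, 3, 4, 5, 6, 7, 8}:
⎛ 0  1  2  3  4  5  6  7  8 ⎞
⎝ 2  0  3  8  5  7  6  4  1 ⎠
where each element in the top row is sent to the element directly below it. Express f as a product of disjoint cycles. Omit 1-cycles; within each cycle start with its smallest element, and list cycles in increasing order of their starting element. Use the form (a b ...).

(0 2 3 8 1)(4 5 7)

From 0: 0 → 2 → 3 → 8 → 1 → 0, closing the cycle (0 2 3 8 1).
Continuing from each remaining unvisited element yields (0 2 3 8 1)(4 5 7).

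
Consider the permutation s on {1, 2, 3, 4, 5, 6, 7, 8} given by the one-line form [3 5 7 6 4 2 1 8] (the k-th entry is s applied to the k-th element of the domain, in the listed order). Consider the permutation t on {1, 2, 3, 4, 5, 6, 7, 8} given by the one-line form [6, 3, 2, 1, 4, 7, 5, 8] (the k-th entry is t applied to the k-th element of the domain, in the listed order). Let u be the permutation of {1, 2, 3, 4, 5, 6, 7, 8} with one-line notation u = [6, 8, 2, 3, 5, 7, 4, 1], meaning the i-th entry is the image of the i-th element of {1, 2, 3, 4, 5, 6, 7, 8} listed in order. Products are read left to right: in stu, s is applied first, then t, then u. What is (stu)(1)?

Apply the permutations in order: s(1) = 3, then t(3) = 2, then u(2) = 8. So (stu)(1) = 8.

8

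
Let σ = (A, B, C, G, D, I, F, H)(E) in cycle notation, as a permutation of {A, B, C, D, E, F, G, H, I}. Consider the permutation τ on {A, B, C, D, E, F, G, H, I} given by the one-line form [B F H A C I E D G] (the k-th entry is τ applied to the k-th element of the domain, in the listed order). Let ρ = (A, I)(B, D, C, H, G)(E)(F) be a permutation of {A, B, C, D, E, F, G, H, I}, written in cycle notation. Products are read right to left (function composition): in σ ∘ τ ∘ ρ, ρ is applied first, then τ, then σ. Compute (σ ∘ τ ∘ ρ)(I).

(σ ∘ τ ∘ ρ)(I) = σ(τ(ρ(I))). ρ(I) = A, then τ(A) = B, then σ(B) = C, so the result is C.

C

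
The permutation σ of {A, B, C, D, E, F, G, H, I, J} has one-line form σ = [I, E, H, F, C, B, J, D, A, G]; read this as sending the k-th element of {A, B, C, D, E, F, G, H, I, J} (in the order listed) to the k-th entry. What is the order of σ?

6

Writing σ as disjoint cycles, the cycle lengths are 6, 2, 2.
The order is lcm(6, 2, 2) = 6.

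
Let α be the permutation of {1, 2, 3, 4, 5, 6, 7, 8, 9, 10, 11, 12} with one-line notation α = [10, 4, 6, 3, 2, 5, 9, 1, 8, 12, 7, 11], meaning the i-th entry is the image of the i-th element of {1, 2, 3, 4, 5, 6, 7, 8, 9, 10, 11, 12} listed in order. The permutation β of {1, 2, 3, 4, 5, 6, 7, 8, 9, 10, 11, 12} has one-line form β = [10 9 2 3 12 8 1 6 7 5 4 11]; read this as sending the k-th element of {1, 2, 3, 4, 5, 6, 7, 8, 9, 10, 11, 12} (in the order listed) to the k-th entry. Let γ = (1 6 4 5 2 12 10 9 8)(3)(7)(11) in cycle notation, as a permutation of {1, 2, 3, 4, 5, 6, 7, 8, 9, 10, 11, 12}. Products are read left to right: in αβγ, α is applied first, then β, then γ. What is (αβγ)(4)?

Chase 4: α(4) = 3; β(3) = 2; γ(2) = 12. Hence (αβγ)(4) = 12.

12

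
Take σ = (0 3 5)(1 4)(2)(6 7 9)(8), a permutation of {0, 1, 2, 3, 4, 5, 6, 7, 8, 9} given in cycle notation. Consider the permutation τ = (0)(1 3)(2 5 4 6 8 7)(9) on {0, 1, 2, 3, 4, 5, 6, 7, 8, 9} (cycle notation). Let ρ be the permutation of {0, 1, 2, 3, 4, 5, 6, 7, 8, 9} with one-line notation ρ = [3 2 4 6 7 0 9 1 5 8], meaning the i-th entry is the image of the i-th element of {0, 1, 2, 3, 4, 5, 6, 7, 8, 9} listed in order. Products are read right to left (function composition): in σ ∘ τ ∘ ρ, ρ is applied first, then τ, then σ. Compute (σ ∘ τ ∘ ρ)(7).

5

(σ ∘ τ ∘ ρ)(7) = σ(τ(ρ(7))). ρ(7) = 1, then τ(1) = 3, then σ(3) = 5, so the result is 5.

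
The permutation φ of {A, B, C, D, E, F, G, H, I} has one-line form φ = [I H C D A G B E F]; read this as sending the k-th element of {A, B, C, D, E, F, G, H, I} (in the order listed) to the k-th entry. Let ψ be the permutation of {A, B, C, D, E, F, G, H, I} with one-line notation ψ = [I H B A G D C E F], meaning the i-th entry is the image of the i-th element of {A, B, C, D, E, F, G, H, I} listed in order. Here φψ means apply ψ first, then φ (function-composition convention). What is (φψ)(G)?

First apply ψ: ψ(G) = C, then φ(C) = C. Thus (φψ)(G) = C.

C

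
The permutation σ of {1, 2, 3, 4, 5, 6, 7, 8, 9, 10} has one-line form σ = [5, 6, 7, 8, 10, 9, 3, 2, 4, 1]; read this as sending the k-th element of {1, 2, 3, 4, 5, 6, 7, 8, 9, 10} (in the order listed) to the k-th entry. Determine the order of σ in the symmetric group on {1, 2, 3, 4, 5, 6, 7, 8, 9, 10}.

The disjoint-cycle form of σ has cycle lengths 5, 3, 2.
The order is lcm(5, 3, 2) = 30.

30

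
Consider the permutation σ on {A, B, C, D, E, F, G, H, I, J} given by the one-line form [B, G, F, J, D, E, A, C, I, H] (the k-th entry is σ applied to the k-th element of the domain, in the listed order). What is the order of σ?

Writing σ as disjoint cycles, the cycle lengths are 6, 3, 1.
Since disjoint cycles commute, ord(σ) = lcm(6, 3) = 6.

6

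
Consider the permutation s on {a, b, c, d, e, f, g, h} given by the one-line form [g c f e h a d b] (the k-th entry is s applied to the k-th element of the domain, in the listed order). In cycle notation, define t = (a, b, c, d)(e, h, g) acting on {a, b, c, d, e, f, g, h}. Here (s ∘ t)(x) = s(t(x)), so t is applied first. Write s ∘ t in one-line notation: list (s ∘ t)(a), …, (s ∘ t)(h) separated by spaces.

c f e g b a h d

Chase each element through t then s: a → b → c; b → c → f; c → d → e; d → a → g; e → h → b; f → f → a; g → e → h; h → g → d.
Collecting the images, s ∘ t = [c f e g b a h d].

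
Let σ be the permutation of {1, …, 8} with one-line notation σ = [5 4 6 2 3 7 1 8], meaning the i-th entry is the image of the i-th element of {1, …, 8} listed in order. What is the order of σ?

10

The disjoint-cycle form of σ has cycle lengths 5, 2, 1.
Since disjoint cycles commute, ord(σ) = lcm(5, 2) = 10.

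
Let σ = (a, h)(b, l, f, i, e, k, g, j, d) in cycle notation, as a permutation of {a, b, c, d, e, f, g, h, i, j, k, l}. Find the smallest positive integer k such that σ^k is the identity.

18

The cycle type of σ is (9, 2, 1).
The order is lcm(9, 2) = 18.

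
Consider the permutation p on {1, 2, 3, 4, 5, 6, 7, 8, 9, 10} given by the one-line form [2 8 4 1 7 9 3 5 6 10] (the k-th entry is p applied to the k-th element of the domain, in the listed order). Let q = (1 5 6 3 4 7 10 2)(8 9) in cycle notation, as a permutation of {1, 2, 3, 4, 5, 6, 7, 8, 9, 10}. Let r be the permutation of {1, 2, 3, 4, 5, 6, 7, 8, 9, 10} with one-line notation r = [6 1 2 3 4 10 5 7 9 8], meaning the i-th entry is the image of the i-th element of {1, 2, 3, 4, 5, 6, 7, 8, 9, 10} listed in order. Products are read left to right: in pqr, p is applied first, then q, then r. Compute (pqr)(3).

Chase 3: p(3) = 4; q(4) = 7; r(7) = 5. Hence (pqr)(3) = 5.

5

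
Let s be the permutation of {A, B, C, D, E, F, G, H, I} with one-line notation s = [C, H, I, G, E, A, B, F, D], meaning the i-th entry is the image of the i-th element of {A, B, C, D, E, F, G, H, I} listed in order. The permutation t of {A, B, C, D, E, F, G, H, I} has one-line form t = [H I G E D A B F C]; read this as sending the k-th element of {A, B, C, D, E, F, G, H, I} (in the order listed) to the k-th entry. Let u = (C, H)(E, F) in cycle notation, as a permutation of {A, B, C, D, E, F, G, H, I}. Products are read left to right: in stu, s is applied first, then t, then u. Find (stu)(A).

Chase A: s(A) = C; t(C) = G; u(G) = G. Hence (stu)(A) = G.

G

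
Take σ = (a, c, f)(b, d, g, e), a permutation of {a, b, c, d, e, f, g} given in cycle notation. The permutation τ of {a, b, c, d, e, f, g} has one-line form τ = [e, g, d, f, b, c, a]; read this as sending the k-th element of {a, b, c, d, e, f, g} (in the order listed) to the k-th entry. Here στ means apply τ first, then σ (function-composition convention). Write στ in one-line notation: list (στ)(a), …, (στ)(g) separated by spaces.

(στ)(x) = σ(τ(x)). Computing each image: σ(τ(a)) = σ(e) = b, σ(τ(b)) = σ(g) = e, σ(τ(c)) = σ(d) = g, σ(τ(d)) = σ(f) = a, σ(τ(e)) = σ(b) = d, σ(τ(f)) = σ(c) = f, σ(τ(g)) = σ(a) = c.
Hence στ = [b e g a d f c].

b e g a d f c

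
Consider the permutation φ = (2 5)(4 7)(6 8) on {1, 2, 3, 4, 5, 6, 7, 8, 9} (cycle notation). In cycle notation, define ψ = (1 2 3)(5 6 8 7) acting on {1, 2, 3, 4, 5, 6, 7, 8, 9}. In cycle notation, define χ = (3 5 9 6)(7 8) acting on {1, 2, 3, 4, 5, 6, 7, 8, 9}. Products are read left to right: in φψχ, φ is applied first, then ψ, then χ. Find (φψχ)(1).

2

Apply the permutations in order: φ(1) = 1, then ψ(1) = 2, then χ(2) = 2. So (φψχ)(1) = 2.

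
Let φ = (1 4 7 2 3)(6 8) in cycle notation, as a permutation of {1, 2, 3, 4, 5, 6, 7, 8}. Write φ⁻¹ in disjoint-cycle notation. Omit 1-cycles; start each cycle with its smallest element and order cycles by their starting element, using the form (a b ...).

The inverse reverses each cycle.
After reversing and putting each cycle's least element first, φ⁻¹ = (1 3 2 7 4)(6 8).

(1 3 2 7 4)(6 8)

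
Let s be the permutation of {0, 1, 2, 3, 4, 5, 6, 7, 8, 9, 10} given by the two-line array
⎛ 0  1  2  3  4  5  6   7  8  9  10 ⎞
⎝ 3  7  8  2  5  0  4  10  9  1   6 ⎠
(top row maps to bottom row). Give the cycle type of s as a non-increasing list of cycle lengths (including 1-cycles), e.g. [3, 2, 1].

[11]

The disjoint cycles are (0 3 2 8 9 1 7 10 6 4 5), with lengths 11 in non-increasing order.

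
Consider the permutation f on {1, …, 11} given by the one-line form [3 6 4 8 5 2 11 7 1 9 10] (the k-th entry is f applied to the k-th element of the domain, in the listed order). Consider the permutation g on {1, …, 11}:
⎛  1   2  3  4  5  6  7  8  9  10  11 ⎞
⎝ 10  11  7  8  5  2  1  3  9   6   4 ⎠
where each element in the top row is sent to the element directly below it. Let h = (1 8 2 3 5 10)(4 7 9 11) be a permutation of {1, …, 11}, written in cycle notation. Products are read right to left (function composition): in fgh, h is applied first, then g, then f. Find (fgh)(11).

7

(fgh)(11) = f(g(h(11))). h(11) = 4, then g(4) = 8, then f(8) = 7, so the result is 7.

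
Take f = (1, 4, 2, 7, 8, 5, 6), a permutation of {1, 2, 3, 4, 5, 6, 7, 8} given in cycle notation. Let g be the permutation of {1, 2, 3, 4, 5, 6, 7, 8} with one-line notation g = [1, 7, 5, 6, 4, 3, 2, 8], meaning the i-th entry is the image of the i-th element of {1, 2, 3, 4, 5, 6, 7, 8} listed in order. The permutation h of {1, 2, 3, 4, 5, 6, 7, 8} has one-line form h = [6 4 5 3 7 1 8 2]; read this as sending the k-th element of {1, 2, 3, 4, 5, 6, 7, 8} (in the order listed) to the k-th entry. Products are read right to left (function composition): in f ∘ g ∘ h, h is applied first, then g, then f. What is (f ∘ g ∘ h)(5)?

7

(f ∘ g ∘ h)(5) = f(g(h(5))). h(5) = 7, then g(7) = 2, then f(2) = 7, so the result is 7.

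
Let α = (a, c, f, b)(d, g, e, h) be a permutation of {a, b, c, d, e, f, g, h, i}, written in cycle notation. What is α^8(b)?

b

b lies in the 4-cycle (a, c, f, b).
Since the cycle has length 4, α^8 acts on it the same as α^0 (8 mod 4 = 0).
So α^8(b) = b.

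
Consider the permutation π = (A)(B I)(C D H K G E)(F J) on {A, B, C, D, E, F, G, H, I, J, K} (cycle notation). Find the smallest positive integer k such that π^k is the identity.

The cycle type of π is (6, 2, 2, 1).
The order of π is the least common multiple of its cycle lengths: lcm(6, 2, 2) = 6.

6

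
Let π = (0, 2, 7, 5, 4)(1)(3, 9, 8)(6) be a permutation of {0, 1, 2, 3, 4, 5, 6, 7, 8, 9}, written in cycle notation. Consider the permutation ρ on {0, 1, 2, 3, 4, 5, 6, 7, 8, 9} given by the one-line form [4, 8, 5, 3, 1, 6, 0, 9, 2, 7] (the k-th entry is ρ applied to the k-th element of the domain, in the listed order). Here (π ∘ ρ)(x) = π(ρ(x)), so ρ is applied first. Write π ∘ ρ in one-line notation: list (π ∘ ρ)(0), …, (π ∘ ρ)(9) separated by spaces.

For each element, apply ρ then π: 0 → 4 → 0; 1 → 8 → 3; 2 → 5 → 4; 3 → 3 → 9; 4 → 1 → 1; 5 → 6 → 6; 6 → 0 → 2; 7 → 9 → 8; 8 → 2 → 7; 9 → 7 → 5.
So π ∘ ρ in one-line form is 0 3 4 9 1 6 2 8 7 5.

0 3 4 9 1 6 2 8 7 5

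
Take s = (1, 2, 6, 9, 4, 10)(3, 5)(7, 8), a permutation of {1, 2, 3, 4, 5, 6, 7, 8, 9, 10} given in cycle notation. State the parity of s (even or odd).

odd

The cycle lengths are 6, 2, 2.
A cycle of length ℓ contributes ℓ−1 transpositions, so s is a product of 5 + 1 + 1 = 7 transpositions — odd.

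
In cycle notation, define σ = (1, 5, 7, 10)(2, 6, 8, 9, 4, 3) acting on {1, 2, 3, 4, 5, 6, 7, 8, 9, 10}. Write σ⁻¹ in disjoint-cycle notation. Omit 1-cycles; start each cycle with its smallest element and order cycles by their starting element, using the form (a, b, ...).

If σ sends a → b within a cycle, σ⁻¹ sends b → a; equivalently, reverse each cycle.
Reversing each cycle of σ and rotating so the smallest element leads gives (1, 10, 7, 5)(2, 3, 4, 9, 8, 6).

(1, 10, 7, 5)(2, 3, 4, 9, 8, 6)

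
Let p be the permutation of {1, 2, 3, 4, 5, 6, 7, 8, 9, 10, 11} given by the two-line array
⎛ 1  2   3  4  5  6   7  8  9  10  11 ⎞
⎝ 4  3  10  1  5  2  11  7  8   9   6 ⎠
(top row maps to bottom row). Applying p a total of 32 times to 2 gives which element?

2

Tracing 2 → 3 → … returns to 2 after 8 steps, so 2 lies in an 8-cycle (2, 3, 10, 9, 8, 7, 11, 6).
Powers repeat with period 8 on this cycle, and 32 mod 8 = 0, so p^32(2) = p^0(2).
So p^32(2) = 2.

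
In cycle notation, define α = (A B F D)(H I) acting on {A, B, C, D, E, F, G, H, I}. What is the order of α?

4

The cycle type of α is (4, 2, 1, 1, 1).
The order is lcm(4, 2) = 4.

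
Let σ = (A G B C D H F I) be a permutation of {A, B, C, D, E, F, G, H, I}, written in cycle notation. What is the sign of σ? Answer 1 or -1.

-1

The cycle lengths are 8, 1.
A cycle of length ℓ contributes ℓ−1 transpositions, so σ is a product of 7 transpositions — odd.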